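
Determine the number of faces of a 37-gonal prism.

A prism on an n-gon has two n-gon bases and n rectangular sides: V = 2·37 = 74, E = 3·37 = 111, F = 37 + 2 = 39.

39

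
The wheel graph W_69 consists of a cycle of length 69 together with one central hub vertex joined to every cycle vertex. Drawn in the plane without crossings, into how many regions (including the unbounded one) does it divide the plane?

W_69 has V = 69 + 1 = 70 vertices and E = 2·69 = 138 edges.
By Euler's formula F = 2 − V + E = 2 − 70 + 138 = 70.

70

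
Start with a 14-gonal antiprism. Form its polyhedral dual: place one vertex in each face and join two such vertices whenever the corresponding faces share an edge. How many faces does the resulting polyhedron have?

28

The base solid has V = 28, E = 56, F = 30.
The dual swaps V and F and preserves E: V′ = F = 30, E′ = E = 56, F′ = V = 28.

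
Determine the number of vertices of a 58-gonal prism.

A prism on an n-gon has two n-gon bases and n rectangular sides: V = 2·58 = 116, E = 3·58 = 174, F = 58 + 2 = 60.

116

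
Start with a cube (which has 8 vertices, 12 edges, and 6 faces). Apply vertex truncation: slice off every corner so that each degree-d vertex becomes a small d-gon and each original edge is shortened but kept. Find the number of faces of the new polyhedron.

14

Truncation replaces each original edge-end by a new vertex, so V′ = 2E = 24.
Each original edge survives, and each old vertex of degree d contributes d new edges; summing degrees gives Σd = 2E, so E′ = E + 2E = 3E = 36.
Each original face survives and each original vertex becomes one new face: F′ = F + V = 14.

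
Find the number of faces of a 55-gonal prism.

A prism on an n-gon has two n-gon bases and n rectangular sides: V = 2·55 = 110, E = 3·55 = 165, F = 55 + 2 = 57.
Check: V − E + F = 110 − 165 + 57 = 2.

57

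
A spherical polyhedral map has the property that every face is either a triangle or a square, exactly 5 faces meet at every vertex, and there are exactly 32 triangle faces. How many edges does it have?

60

Let x be the number of squares; then F = 32 + x.
Edge–face incidences: 2E = 3·32 + 4·x = 96 + 4x.
Every vertex has degree 5, so 5V = 2E.
Euler: V − E + F = 2 ⇒ (2E)/5 − E + (32 + x) = 2.
Multiply by 10: 2·(2E) − 5·(2E) + 10·(32 + x) = 20, i.e. 320 + 10x − 3·(96 + 4x) = 20.
Collecting terms: −2x + 32 = 20, so −2x = −12, so x = 6.
Then 2E = 96 + 4·6 = 120, so E = 60, V = 2E/5 = 24, F = 32 + 6 = 38.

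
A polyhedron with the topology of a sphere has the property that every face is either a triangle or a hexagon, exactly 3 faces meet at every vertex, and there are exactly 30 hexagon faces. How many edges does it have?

Let x be the number of triangles; then F = 30 + x.
Edge–face incidences: 2E = 6·30 + 3·x = 180 + 3x.
Every vertex has degree 3, so 3V = 2E.
Euler: V − E + F = 2 ⇒ (2E)/3 − E + (30 + x) = 2.
Multiply by 6: 2·(2E) − 3·(2E) + 6·(30 + x) = 12, i.e. 180 + 6x − (180 + 3x) = 12.
Collecting terms: 3x = 12, so x = 4.
Then 2E = 180 + 3·4 = 192, so E = 96, V = 2E/3 = 64, F = 30 + 4 = 34.

96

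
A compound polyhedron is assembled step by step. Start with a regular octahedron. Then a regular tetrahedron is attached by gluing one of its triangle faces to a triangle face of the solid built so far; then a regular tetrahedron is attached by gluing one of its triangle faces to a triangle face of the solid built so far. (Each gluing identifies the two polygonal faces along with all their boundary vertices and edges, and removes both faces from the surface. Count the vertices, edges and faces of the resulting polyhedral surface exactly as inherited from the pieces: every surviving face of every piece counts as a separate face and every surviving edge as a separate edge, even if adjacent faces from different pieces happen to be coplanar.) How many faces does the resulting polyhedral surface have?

12

A regular octahedron: V=6, E=12, F=8.
Attach a regular tetrahedron (V=4, E=6, F=4) along a 3-gon: merge 3 vertices and 3 edges, delete both glued faces → V=7, E=15, F=10.
Attach a regular tetrahedron (V=4, E=6, F=4) along a 3-gon: merge 3 vertices and 3 edges, delete both glued faces → V=8, E=18, F=12.
Check: V − E + F = 8 − 18 + 12 = 2.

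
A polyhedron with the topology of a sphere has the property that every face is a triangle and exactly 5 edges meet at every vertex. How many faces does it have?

20

Each face has 3 edges and each edge borders two faces, so 2E = 3F.
Each vertex has degree 5, so 5V = 2E and hence V = 3F/5.
Euler: V − E + F = 2 ⇒ (3F/5) − (3F/2) + F = 2.
Multiply by 10: (6 − 15 + 10)F = 20, i.e. 1F = 20.
So F = 20, E = 3·20/2 = 30, V = 3·20/5 = 12.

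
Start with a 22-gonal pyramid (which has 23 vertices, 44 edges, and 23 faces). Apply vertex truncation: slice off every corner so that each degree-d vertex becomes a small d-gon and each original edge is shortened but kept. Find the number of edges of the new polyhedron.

132

Truncation replaces each original edge-end by a new vertex, so V′ = 2E = 88.
Each original edge survives, and each old vertex of degree d contributes d new edges; summing degrees gives Σd = 2E, so E′ = E + 2E = 3E = 132.
Each original face survives and each original vertex becomes one new face: F′ = F + V = 46.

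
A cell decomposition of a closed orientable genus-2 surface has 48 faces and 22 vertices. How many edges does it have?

For a closed orientable surface of genus 2, χ = 2 − 2·2 = -2.
E = V + F − (-2) = 22 + 48 − (-2) = 72.

72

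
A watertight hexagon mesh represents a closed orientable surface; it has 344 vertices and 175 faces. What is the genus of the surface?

Every face is a hexagon, so 2E = 6·175 = 1050, giving E = 525.
χ = V − E + F = 344 − 525 + 175 = -6.
For a closed orientable surface χ = 2 − 2g, so g = (2 − (-6))/2 = 4.

4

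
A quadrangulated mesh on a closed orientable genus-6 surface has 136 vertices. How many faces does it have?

146

χ = 2 − 2·6 = -10, and every face is a square so 4F = 2E.
V − E + F = -10 with E = 4F/2 gives 136 − (4/2 − 1)·F = -10, so F = 146 and E = 292.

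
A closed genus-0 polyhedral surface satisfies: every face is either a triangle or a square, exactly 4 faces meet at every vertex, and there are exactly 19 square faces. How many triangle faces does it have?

8

Let x be the number of triangles; then F = 19 + x.
Edge–face incidences: 2E = 4·19 + 3·x = 76 + 3x.
Every vertex has degree 4, so 4V = 2E.
Euler: V − E + F = 2 ⇒ (2E)/4 − E + (19 + x) = 2.
Multiply by 8: 2·(2E) − 4·(2E) + 8·(19 + x) = 16, i.e. 152 + 8x − 2·(76 + 3x) = 16.
Collecting terms: 2x = 16, so x = 8.
Then 2E = 76 + 3·8 = 100, so E = 50, V = 2E/4 = 25, F = 19 + 8 = 27.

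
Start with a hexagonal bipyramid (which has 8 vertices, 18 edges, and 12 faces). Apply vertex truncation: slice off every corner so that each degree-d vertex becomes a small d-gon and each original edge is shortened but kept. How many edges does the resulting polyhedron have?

54

Truncation replaces each original edge-end by a new vertex, so V′ = 2E = 36.
Each original edge survives, and each old vertex of degree d contributes d new edges; summing degrees gives Σd = 2E, so E′ = E + 2E = 3E = 54.
Each original face survives and each original vertex becomes one new face: F′ = F + V = 20.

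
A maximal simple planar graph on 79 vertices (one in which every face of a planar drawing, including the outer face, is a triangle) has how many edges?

In a plane triangulation 3F = 2E and V − E + F = 2, so E = 3V − 6 = 3·79 − 6 = 231.

231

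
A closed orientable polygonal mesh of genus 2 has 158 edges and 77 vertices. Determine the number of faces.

79

For a closed orientable surface of genus 2, χ = 2 − 2·2 = -2.
F = -2 − V + E = -2 − 77 + 158 = 79.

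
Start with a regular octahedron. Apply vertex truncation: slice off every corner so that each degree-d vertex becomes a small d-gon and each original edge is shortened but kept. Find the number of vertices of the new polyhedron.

The base solid has V = 6, E = 12, F = 8.
Truncation replaces each original edge-end by a new vertex, so V′ = 2E = 24.
Each original edge survives, and each old vertex of degree d contributes d new edges; summing degrees gives Σd = 2E, so E′ = E + 2E = 3E = 36.
Each original face survives and each original vertex becomes one new face: F′ = F + V = 14.

24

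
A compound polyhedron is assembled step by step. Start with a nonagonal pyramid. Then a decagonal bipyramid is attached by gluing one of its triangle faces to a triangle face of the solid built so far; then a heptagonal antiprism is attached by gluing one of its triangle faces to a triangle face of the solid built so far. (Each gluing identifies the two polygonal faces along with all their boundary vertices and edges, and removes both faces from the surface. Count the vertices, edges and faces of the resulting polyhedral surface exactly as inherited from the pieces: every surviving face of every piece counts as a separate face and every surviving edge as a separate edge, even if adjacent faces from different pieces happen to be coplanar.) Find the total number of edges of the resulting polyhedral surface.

A nonagonal pyramid: V=10, E=18, F=10.
Attach a decagonal bipyramid (V=12, E=30, F=20) along a 3-gon: merge 3 vertices and 3 edges, delete both glued faces → V=19, E=45, F=28.
Attach a heptagonal antiprism (V=14, E=28, F=16) along a 3-gon: merge 3 vertices and 3 edges, delete both glued faces → V=30, E=70, F=42.
Check: V − E + F = 30 − 70 + 42 = 2.

70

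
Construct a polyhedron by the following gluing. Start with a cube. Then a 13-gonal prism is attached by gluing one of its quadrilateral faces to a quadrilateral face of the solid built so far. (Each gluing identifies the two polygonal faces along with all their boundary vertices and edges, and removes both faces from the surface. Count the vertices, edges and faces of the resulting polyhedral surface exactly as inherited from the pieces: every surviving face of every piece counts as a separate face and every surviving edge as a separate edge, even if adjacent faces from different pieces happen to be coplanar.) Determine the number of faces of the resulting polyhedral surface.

19

A cube: V=8, E=12, F=6.
Attach a 13-gonal prism (V=26, E=39, F=15) along a 4-gon: merge 4 vertices and 4 edges, delete both glued faces → V=30, E=47, F=19.
Check: V − E + F = 30 − 47 + 19 = 2.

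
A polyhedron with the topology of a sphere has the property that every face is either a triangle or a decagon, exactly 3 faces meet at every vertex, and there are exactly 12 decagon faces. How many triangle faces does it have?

Let x be the number of triangles; then F = 12 + x.
Edge–face incidences: 2E = 10·12 + 3·x = 120 + 3x.
Every vertex has degree 3, so 3V = 2E.
Euler: V − E + F = 2 ⇒ (2E)/3 − E + (12 + x) = 2.
Multiply by 6: 2·(2E) − 3·(2E) + 6·(12 + x) = 12, i.e. 72 + 6x − (120 + 3x) = 12.
Collecting terms: 3x − 48 = 12, so 3x = 60, so x = 20.
Then 2E = 120 + 3·20 = 180, so E = 90, V = 2E/3 = 60, F = 12 + 20 = 32.

20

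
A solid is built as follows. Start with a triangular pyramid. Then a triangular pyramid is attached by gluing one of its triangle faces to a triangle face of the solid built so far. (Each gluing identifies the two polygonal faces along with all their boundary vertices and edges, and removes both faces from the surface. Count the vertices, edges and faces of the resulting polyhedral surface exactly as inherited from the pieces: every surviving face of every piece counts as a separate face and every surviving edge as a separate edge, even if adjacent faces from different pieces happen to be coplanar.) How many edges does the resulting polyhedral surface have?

A triangular pyramid: V=4, E=6, F=4.
Attach a triangular pyramid (V=4, E=6, F=4) along a 3-gon: merge 3 vertices and 3 edges, delete both glued faces → V=5, E=9, F=6.
Check: V − E + F = 5 − 9 + 6 = 2.

9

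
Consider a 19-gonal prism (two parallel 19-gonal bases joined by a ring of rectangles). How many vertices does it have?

A prism on an n-gon has two n-gon bases and n rectangular sides: V = 2·19 = 38, E = 3·19 = 57, F = 19 + 2 = 21.

38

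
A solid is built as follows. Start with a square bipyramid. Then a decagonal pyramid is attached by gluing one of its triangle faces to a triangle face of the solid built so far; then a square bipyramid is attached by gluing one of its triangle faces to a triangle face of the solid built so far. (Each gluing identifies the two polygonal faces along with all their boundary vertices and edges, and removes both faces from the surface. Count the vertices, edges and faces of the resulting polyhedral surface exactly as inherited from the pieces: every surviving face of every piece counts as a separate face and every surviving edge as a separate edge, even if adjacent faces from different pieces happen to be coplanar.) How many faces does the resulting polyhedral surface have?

A square bipyramid: V=6, E=12, F=8.
Attach a decagonal pyramid (V=11, E=20, F=11) along a 3-gon: merge 3 vertices and 3 edges, delete both glued faces → V=14, E=29, F=17.
Attach a square bipyramid (V=6, E=12, F=8) along a 3-gon: merge 3 vertices and 3 edges, delete both glued faces → V=17, E=38, F=23.
Check: V − E + F = 17 − 38 + 23 = 2.

23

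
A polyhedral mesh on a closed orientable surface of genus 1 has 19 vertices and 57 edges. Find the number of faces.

For a closed orientable surface of genus 1, χ = 2 − 2·1 = 0.
F = 0 − V + E = 0 − 19 + 57 = 38.

38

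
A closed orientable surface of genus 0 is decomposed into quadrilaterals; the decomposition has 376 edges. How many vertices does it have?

190

χ = 2 − 2·0 = 2, and every face is a square so 4F = 2E.
F = 2E/4 = 188. Then V = 2 + E − F = 2 + 376 − 188 = 190.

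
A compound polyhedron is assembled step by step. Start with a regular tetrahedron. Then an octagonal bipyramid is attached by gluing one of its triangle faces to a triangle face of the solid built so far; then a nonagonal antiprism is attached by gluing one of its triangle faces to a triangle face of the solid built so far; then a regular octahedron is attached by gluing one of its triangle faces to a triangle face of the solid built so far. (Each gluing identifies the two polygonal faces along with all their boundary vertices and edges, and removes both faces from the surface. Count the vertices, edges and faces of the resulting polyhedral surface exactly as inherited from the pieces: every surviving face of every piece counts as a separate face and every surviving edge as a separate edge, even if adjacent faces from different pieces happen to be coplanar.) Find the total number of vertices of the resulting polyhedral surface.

A regular tetrahedron: V=4, E=6, F=4.
Attach an octagonal bipyramid (V=10, E=24, F=16) along a 3-gon: merge 3 vertices and 3 edges, delete both glued faces → V=11, E=27, F=18.
Attach a nonagonal antiprism (V=18, E=36, F=20) along a 3-gon: merge 3 vertices and 3 edges, delete both glued faces → V=26, E=60, F=36.
Attach a regular octahedron (V=6, E=12, F=8) along a 3-gon: merge 3 vertices and 3 edges, delete both glued faces → V=29, E=69, F=42.
Check: V − E + F = 29 − 69 + 42 = 2.

29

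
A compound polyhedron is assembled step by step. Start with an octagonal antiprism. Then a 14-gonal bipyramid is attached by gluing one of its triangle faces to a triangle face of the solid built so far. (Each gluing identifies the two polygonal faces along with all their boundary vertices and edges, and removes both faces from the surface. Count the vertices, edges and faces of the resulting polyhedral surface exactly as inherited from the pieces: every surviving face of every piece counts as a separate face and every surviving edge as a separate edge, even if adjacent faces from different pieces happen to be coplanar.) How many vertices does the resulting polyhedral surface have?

29

An octagonal antiprism: V=16, E=32, F=18.
Attach a 14-gonal bipyramid (V=16, E=42, F=28) along a 3-gon: merge 3 vertices and 3 edges, delete both glued faces → V=29, E=71, F=44.
Check: V − E + F = 29 − 71 + 44 = 2.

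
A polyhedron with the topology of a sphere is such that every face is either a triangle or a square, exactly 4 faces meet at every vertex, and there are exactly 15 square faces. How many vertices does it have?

Let x be the number of triangles; then F = 15 + x.
Edge–face incidences: 2E = 4·15 + 3·x = 60 + 3x.
Every vertex has degree 4, so 4V = 2E.
Euler: V − E + F = 2 ⇒ (2E)/4 − E + (15 + x) = 2.
Multiply by 8: 2·(2E) − 4·(2E) + 8·(15 + x) = 16, i.e. 120 + 8x − 2·(60 + 3x) = 16.
Collecting terms: 2x = 16, so x = 8.
Then 2E = 60 + 3·8 = 84, so E = 42, V = 2E/4 = 21, F = 15 + 8 = 23.

21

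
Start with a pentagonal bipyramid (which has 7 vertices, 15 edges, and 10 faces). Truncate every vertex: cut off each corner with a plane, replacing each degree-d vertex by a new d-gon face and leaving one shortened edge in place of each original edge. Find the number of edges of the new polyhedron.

45

Truncation replaces each original edge-end by a new vertex, so V′ = 2E = 30.
Each original edge survives, and each old vertex of degree d contributes d new edges; summing degrees gives Σd = 2E, so E′ = E + 2E = 3E = 45.
Each original face survives and each original vertex becomes one new face: F′ = F + V = 17.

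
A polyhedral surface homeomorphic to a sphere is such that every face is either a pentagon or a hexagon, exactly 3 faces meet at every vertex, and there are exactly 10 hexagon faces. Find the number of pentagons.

12

Let x be the number of pentagons; then F = 10 + x.
Edge–face incidences: 2E = 6·10 + 5·x = 60 + 5x.
Every vertex has degree 3, so 3V = 2E.
Euler: V − E + F = 2 ⇒ (2E)/3 − E + (10 + x) = 2.
Multiply by 6: 2·(2E) − 3·(2E) + 6·(10 + x) = 12, i.e. 60 + 6x − (60 + 5x) = 12.
Collecting terms: x = 12.
Then 2E = 60 + 5·12 = 120, so E = 60, V = 2E/3 = 40, F = 10 + 12 = 22.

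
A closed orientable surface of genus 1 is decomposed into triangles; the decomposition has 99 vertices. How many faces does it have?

χ = 2 − 2·1 = 0, and every face is a triangle so 3F = 2E.
V − E + F = 0 with E = 3F/2 gives 99 − (3/2 − 1)·F = 0, so F = 198 and E = 297.

198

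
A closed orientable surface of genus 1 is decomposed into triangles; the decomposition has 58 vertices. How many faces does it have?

χ = 2 − 2·1 = 0, and every face is a triangle so 3F = 2E.
V − E + F = 0 with E = 3F/2 gives 58 − (3/2 − 1)·F = 0, so F = 116 and E = 174.

116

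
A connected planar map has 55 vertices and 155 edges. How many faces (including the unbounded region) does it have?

Euler's formula for a connected plane graph: V − E + F = 2, so F = 2 − 55 + 155 = 102.

102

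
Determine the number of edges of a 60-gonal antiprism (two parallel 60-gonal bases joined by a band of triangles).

240

An antiprism on an n-gon has two n-gon caps and 2n triangles: V = 2·60 = 120, E = 4·60 = 240, F = 2·60 + 2 = 122.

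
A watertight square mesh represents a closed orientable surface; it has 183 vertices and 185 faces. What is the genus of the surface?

Every face is a square, so 2E = 4·185 = 740, giving E = 370.
χ = V − E + F = 183 − 370 + 185 = -2.
For a closed orientable surface χ = 2 − 2g, so g = (2 − (-2))/2 = 2.

2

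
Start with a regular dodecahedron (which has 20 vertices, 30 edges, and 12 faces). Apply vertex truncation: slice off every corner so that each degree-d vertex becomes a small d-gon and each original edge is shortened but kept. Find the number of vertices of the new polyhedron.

60

Truncation replaces each original edge-end by a new vertex, so V′ = 2E = 60.
Each original edge survives, and each old vertex of degree d contributes d new edges; summing degrees gives Σd = 2E, so E′ = E + 2E = 3E = 90.
Each original face survives and each original vertex becomes one new face: F′ = F + V = 32.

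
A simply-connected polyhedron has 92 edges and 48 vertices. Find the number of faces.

Here V − E + F = 2.
F = 2 − V + E = 2 − 48 + 92 = 46.

46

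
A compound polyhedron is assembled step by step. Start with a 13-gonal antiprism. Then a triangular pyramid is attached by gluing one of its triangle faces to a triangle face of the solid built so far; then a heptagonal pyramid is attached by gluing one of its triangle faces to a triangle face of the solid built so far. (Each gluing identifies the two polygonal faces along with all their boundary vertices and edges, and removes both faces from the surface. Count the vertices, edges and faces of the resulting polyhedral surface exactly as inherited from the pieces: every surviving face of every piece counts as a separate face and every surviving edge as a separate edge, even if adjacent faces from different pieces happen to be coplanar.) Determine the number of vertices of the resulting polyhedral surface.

A 13-gonal antiprism: V=26, E=52, F=28.
Attach a triangular pyramid (V=4, E=6, F=4) along a 3-gon: merge 3 vertices and 3 edges, delete both glued faces → V=27, E=55, F=30.
Attach a heptagonal pyramid (V=8, E=14, F=8) along a 3-gon: merge 3 vertices and 3 edges, delete both glued faces → V=32, E=66, F=36.
Check: V − E + F = 32 − 66 + 36 = 2.

32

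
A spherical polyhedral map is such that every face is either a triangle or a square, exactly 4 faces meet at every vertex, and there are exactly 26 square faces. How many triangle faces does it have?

Let x be the number of triangles; then F = 26 + x.
Edge–face incidences: 2E = 4·26 + 3·x = 104 + 3x.
Every vertex has degree 4, so 4V = 2E.
Euler: V − E + F = 2 ⇒ (2E)/4 − E + (26 + x) = 2.
Multiply by 8: 2·(2E) − 4·(2E) + 8·(26 + x) = 16, i.e. 208 + 8x − 2·(104 + 3x) = 16.
Collecting terms: 2x = 16, so x = 8.
Then 2E = 104 + 3·8 = 128, so E = 64, V = 2E/4 = 32, F = 26 + 8 = 34.

8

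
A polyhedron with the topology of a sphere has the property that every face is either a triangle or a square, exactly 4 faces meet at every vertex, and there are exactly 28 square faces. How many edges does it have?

68

Let x be the number of triangles; then F = 28 + x.
Edge–face incidences: 2E = 4·28 + 3·x = 112 + 3x.
Every vertex has degree 4, so 4V = 2E.
Euler: V − E + F = 2 ⇒ (2E)/4 − E + (28 + x) = 2.
Multiply by 8: 2·(2E) − 4·(2E) + 8·(28 + x) = 16, i.e. 224 + 8x − 2·(112 + 3x) = 16.
Collecting terms: 2x = 16, so x = 8.
Then 2E = 112 + 3·8 = 136, so E = 68, V = 2E/4 = 34, F = 28 + 8 = 36.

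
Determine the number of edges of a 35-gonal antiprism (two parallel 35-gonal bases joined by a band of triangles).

An antiprism on an n-gon has two n-gon caps and 2n triangles: V = 2·35 = 70, E = 4·35 = 140, F = 2·35 + 2 = 72.
Check: V − E + F = 70 − 140 + 72 = 2.

140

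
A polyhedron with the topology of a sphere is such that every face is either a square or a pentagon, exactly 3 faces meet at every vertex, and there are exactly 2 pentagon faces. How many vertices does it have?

10

Let x be the number of squares; then F = 2 + x.
Edge–face incidences: 2E = 5·2 + 4·x = 10 + 4x.
Every vertex has degree 3, so 3V = 2E.
Euler: V − E + F = 2 ⇒ (2E)/3 − E + (2 + x) = 2.
Multiply by 6: 2·(2E) − 3·(2E) + 6·(2 + x) = 12, i.e. 12 + 6x − (10 + 4x) = 12.
Collecting terms: 2x + 2 = 12, so 2x = 10, so x = 5.
Then 2E = 10 + 4·5 = 30, so E = 15, V = 2E/3 = 10, F = 2 + 5 = 7.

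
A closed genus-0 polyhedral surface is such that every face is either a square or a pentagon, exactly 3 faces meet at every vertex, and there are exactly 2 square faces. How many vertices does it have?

16

Let x be the number of pentagons; then F = 2 + x.
Edge–face incidences: 2E = 4·2 + 5·x = 8 + 5x.
Every vertex has degree 3, so 3V = 2E.
Euler: V − E + F = 2 ⇒ (2E)/3 − E + (2 + x) = 2.
Multiply by 6: 2·(2E) − 3·(2E) + 6·(2 + x) = 12, i.e. 12 + 6x − (8 + 5x) = 12.
Collecting terms: x + 4 = 12, so x = 8.
Then 2E = 8 + 5·8 = 48, so E = 24, V = 2E/3 = 16, F = 2 + 8 = 10.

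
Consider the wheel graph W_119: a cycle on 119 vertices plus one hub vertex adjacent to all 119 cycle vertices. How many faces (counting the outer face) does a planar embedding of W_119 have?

120

W_119 has V = 119 + 1 = 120 vertices and E = 2·119 = 238 edges.
By Euler's formula F = 2 − V + E = 2 − 120 + 238 = 120.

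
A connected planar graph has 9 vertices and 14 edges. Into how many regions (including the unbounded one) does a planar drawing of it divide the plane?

Euler's formula for a connected plane graph: V − E + F = 2, so F = 2 − 9 + 14 = 7.

7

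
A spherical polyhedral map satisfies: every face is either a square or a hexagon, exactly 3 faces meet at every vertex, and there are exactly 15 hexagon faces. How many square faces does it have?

Let x be the number of squares; then F = 15 + x.
Edge–face incidences: 2E = 6·15 + 4·x = 90 + 4x.
Every vertex has degree 3, so 3V = 2E.
Euler: V − E + F = 2 ⇒ (2E)/3 − E + (15 + x) = 2.
Multiply by 6: 2·(2E) − 3·(2E) + 6·(15 + x) = 12, i.e. 90 + 6x − (90 + 4x) = 12.
Collecting terms: 2x = 12, so x = 6.
Then 2E = 90 + 4·6 = 114, so E = 57, V = 2E/3 = 38, F = 15 + 6 = 21.

6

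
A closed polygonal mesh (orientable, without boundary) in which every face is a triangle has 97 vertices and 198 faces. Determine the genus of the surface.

2

Every face is a triangle, so 2E = 3·198 = 594, giving E = 297.
χ = V − E + F = 97 − 297 + 198 = -2.
For a closed orientable surface χ = 2 − 2g, so g = (2 − (-2))/2 = 2.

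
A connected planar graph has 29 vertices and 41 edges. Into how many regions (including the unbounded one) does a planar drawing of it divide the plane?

Euler's formula for a connected plane graph: V − E + F = 2, so F = 2 − 29 + 41 = 14.

14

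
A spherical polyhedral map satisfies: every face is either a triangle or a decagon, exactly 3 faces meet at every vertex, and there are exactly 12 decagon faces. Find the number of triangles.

20

Let x be the number of triangles; then F = 12 + x.
Edge–face incidences: 2E = 10·12 + 3·x = 120 + 3x.
Every vertex has degree 3, so 3V = 2E.
Euler: V − E + F = 2 ⇒ (2E)/3 − E + (12 + x) = 2.
Multiply by 6: 2·(2E) − 3·(2E) + 6·(12 + x) = 12, i.e. 72 + 6x − (120 + 3x) = 12.
Collecting terms: 3x − 48 = 12, so 3x = 60, so x = 20.
Then 2E = 120 + 3·20 = 180, so E = 90, V = 2E/3 = 60, F = 12 + 20 = 32.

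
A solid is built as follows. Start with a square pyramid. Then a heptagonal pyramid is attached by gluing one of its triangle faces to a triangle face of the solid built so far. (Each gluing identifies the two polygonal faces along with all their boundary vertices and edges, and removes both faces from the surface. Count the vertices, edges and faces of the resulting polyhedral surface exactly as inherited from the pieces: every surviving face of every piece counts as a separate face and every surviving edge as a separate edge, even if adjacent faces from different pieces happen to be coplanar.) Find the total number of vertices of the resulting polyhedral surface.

A square pyramid: V=5, E=8, F=5.
Attach a heptagonal pyramid (V=8, E=14, F=8) along a 3-gon: merge 3 vertices and 3 edges, delete both glued faces → V=10, E=19, F=11.
Check: V − E + F = 10 − 19 + 11 = 2.

10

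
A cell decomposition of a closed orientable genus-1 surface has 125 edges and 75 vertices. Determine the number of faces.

For a closed orientable surface of genus 1, χ = 2 − 2·1 = 0.
F = 0 − V + E = 0 − 75 + 125 = 50.

50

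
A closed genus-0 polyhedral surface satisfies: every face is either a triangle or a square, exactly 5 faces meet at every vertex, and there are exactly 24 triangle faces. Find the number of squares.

2

Let x be the number of squares; then F = 24 + x.
Edge–face incidences: 2E = 3·24 + 4·x = 72 + 4x.
Every vertex has degree 5, so 5V = 2E.
Euler: V − E + F = 2 ⇒ (2E)/5 − E + (24 + x) = 2.
Multiply by 10: 2·(2E) − 5·(2E) + 10·(24 + x) = 20, i.e. 240 + 10x − 3·(72 + 4x) = 20.
Collecting terms: −2x + 24 = 20, so −2x = −4, so x = 2.
Then 2E = 72 + 4·2 = 80, so E = 40, V = 2E/5 = 16, F = 24 + 2 = 26.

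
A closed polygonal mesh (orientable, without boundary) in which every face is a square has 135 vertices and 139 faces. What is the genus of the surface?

3

Every face is a square, so 2E = 4·139 = 556, giving E = 278.
χ = V − E + F = 135 − 278 + 139 = -4.
For a closed orientable surface χ = 2 − 2g, so g = (2 − (-4))/2 = 3.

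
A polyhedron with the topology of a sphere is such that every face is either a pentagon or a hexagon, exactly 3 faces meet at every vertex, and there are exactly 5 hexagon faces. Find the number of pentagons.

12

Let x be the number of pentagons; then F = 5 + x.
Edge–face incidences: 2E = 6·5 + 5·x = 30 + 5x.
Every vertex has degree 3, so 3V = 2E.
Euler: V − E + F = 2 ⇒ (2E)/3 − E + (5 + x) = 2.
Multiply by 6: 2·(2E) − 3·(2E) + 6·(5 + x) = 12, i.e. 30 + 6x − (30 + 5x) = 12.
Collecting terms: x = 12.
Then 2E = 30 + 5·12 = 90, so E = 45, V = 2E/3 = 30, F = 5 + 12 = 17.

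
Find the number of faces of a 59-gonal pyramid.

60

A pyramid on an n-gon base has one n-gon and n triangles: V = 59 + 1 = 60, E = 2·59 = 118, F = 59 + 1 = 60.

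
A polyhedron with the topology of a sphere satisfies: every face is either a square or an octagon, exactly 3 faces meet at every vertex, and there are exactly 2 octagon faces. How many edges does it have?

Let x be the number of squares; then F = 2 + x.
Edge–face incidences: 2E = 8·2 + 4·x = 16 + 4x.
Every vertex has degree 3, so 3V = 2E.
Euler: V − E + F = 2 ⇒ (2E)/3 − E + (2 + x) = 2.
Multiply by 6: 2·(2E) − 3·(2E) + 6·(2 + x) = 12, i.e. 12 + 6x − (16 + 4x) = 12.
Collecting terms: 2x − 4 = 12, so 2x = 16, so x = 8.
Then 2E = 16 + 4·8 = 48, so E = 24, V = 2E/3 = 16, F = 2 + 8 = 10.

24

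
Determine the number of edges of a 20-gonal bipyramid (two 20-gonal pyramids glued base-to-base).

60

A bipyramid over an n-gon has 2n triangular faces and n + 2 vertices: V = 20 + 2 = 22, E = 3·20 = 60, F = 2·20 = 40.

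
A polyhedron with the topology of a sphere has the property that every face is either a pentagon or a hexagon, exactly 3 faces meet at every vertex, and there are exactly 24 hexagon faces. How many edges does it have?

Let x be the number of pentagons; then F = 24 + x.
Edge–face incidences: 2E = 6·24 + 5·x = 144 + 5x.
Every vertex has degree 3, so 3V = 2E.
Euler: V − E + F = 2 ⇒ (2E)/3 − E + (24 + x) = 2.
Multiply by 6: 2·(2E) − 3·(2E) + 6·(24 + x) = 12, i.e. 144 + 6x − (144 + 5x) = 12.
Collecting terms: x = 12.
Then 2E = 144 + 5·12 = 204, so E = 102, V = 2E/3 = 68, F = 24 + 12 = 36.

102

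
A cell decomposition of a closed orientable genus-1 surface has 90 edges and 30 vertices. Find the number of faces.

60

For a closed orientable surface of genus 1, χ = 2 − 2·1 = 0.
F = 0 − V + E = 0 − 30 + 90 = 60.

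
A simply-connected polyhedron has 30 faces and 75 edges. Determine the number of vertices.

47

Here V − E + F = 2.
V = 2 + E − F = 2 + 75 − 30 = 47.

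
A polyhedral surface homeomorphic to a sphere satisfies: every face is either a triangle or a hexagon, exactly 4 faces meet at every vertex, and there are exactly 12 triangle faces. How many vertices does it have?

12

Let x be the number of hexagons; then F = 12 + x.
Edge–face incidences: 2E = 3·12 + 6·x = 36 + 6x.
Every vertex has degree 4, so 4V = 2E.
Euler: V − E + F = 2 ⇒ (2E)/4 − E + (12 + x) = 2.
Multiply by 8: 2·(2E) − 4·(2E) + 8·(12 + x) = 16, i.e. 96 + 8x − 2·(36 + 6x) = 16.
Collecting terms: −4x + 24 = 16, so −4x = −8, so x = 2.
Then 2E = 36 + 6·2 = 48, so E = 24, V = 2E/4 = 12, F = 12 + 2 = 14.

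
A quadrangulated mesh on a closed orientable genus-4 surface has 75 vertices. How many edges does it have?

162

χ = 2 − 2·4 = -6, and every face is a square so 4F = 2E.
V − E + F = -6 with E = 4F/2 gives 75 − (4/2 − 1)·F = -6, so F = 81 and E = 162.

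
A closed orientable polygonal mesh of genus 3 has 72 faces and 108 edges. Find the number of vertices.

For a closed orientable surface of genus 3, χ = 2 − 2·3 = -4.
V = -4 + E − F = -4 + 108 − 72 = 32.

32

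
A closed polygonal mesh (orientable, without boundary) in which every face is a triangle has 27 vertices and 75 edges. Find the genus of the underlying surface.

Every face is a triangle and each edge borders two faces, so 3F = 2·75, giving F = 50.
χ = V − E + F = 27 − 75 + 50 = 2.
For a closed orientable surface χ = 2 − 2g, so g = (2 − (2))/2 = 0.

0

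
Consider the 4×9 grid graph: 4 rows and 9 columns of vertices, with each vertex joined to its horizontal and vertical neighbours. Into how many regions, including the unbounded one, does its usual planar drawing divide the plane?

The grid has V = 4·9 = 36 vertices and E = 4·8 + 9·3 = 59 edges.
F = 2 − V + E = 2 − 36 + 59 = 25.

25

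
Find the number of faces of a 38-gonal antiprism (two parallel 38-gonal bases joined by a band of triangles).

An antiprism on an n-gon has two n-gon caps and 2n triangles: V = 2·38 = 76, E = 4·38 = 152, F = 2·38 + 2 = 78.

78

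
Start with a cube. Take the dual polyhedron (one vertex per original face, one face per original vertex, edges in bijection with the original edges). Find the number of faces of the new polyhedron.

8

The base solid has V = 8, E = 12, F = 6.
The dual swaps V and F and preserves E: V′ = F = 6, E′ = E = 12, F′ = V = 8.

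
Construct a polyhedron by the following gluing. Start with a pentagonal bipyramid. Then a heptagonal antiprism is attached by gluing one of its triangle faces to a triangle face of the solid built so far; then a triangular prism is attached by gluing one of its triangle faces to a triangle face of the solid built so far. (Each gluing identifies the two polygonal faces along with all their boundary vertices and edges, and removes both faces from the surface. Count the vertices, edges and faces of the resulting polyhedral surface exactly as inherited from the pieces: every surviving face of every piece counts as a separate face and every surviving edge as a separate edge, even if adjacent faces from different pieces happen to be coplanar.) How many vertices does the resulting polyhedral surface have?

21

A pentagonal bipyramid: V=7, E=15, F=10.
Attach a heptagonal antiprism (V=14, E=28, F=16) along a 3-gon: merge 3 vertices and 3 edges, delete both glued faces → V=18, E=40, F=24.
Attach a triangular prism (V=6, E=9, F=5) along a 3-gon: merge 3 vertices and 3 edges, delete both glued faces → V=21, E=46, F=27.
Check: V − E + F = 21 − 46 + 27 = 2.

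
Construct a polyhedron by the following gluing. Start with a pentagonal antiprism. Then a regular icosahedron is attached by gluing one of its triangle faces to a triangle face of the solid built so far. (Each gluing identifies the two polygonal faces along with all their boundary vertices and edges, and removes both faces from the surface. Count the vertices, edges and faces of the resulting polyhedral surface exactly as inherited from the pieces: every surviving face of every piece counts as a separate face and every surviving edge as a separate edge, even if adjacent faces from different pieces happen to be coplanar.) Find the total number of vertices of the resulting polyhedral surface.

A pentagonal antiprism: V=10, E=20, F=12.
Attach a regular icosahedron (V=12, E=30, F=20) along a 3-gon: merge 3 vertices and 3 edges, delete both glued faces → V=19, E=47, F=30.
Check: V − E + F = 19 − 47 + 30 = 2.

19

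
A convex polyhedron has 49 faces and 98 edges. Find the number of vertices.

51

Here V − E + F = 2.
V = 2 + E − F = 2 + 98 − 49 = 51.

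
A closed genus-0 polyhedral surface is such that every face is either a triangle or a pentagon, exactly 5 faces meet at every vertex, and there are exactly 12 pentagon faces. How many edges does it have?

Let x be the number of triangles; then F = 12 + x.
Edge–face incidences: 2E = 5·12 + 3·x = 60 + 3x.
Every vertex has degree 5, so 5V = 2E.
Euler: V − E + F = 2 ⇒ (2E)/5 − E + (12 + x) = 2.
Multiply by 10: 2·(2E) − 5·(2E) + 10·(12 + x) = 20, i.e. 120 + 10x − 3·(60 + 3x) = 20.
Collecting terms: x − 60 = 20, so x = 80.
Then 2E = 60 + 3·80 = 300, so E = 150, V = 2E/5 = 60, F = 12 + 80 = 92.

150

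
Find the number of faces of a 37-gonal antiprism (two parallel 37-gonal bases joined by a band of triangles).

An antiprism on an n-gon has two n-gon caps and 2n triangles: V = 2·37 = 74, E = 4·37 = 148, F = 2·37 + 2 = 76.

76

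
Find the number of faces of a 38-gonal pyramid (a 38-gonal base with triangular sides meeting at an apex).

39

A pyramid on an n-gon base has one n-gon and n triangles: V = 38 + 1 = 39, E = 2·38 = 76, F = 38 + 1 = 39.
Check: V − E + F = 39 − 76 + 39 = 2.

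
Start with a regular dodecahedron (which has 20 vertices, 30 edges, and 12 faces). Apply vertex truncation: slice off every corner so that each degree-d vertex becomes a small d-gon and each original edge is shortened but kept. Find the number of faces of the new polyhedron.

32

Truncation replaces each original edge-end by a new vertex, so V′ = 2E = 60.
Each original edge survives, and each old vertex of degree d contributes d new edges; summing degrees gives Σd = 2E, so E′ = E + 2E = 3E = 90.
Each original face survives and each original vertex becomes one new face: F′ = F + V = 32.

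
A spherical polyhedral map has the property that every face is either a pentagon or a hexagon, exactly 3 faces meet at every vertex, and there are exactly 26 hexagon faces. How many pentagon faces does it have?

12

Let x be the number of pentagons; then F = 26 + x.
Edge–face incidences: 2E = 6·26 + 5·x = 156 + 5x.
Every vertex has degree 3, so 3V = 2E.
Euler: V − E + F = 2 ⇒ (2E)/3 − E + (26 + x) = 2.
Multiply by 6: 2·(2E) − 3·(2E) + 6·(26 + x) = 12, i.e. 156 + 6x − (156 + 5x) = 12.
Collecting terms: x = 12.
Then 2E = 156 + 5·12 = 216, so E = 108, V = 2E/3 = 72, F = 26 + 12 = 38.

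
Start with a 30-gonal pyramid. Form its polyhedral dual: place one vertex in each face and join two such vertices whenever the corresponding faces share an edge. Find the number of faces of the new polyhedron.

The base solid has V = 31, E = 60, F = 31.
The dual swaps V and F and preserves E: V′ = F = 31, E′ = E = 60, F′ = V = 31.

31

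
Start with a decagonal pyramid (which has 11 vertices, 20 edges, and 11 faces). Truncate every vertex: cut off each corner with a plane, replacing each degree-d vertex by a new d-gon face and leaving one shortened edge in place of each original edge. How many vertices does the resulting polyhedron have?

40

Truncation replaces each original edge-end by a new vertex, so V′ = 2E = 40.
Each original edge survives, and each old vertex of degree d contributes d new edges; summing degrees gives Σd = 2E, so E′ = E + 2E = 3E = 60.
Each original face survives and each original vertex becomes one new face: F′ = F + V = 22.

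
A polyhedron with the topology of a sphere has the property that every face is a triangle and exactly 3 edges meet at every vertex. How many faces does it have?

4

Each face has 3 edges and each edge borders two faces, so 2E = 3F.
Each vertex has degree 3, so 3V = 2E and hence V = 3F/3.
Euler: V − E + F = 2 ⇒ (3F/3) − (3F/2) + F = 2.
Multiply by 6: (6 − 9 + 6)F = 12, i.e. 3F = 12.
So F = 4, E = 3·4/2 = 6, V = 3·4/3 = 4.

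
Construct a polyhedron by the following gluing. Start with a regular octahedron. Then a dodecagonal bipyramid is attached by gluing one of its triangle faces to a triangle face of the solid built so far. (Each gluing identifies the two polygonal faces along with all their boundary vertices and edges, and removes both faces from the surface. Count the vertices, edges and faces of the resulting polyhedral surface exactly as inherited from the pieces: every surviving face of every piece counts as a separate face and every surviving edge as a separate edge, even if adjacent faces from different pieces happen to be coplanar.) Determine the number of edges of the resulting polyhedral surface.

A regular octahedron: V=6, E=12, F=8.
Attach a dodecagonal bipyramid (V=14, E=36, F=24) along a 3-gon: merge 3 vertices and 3 edges, delete both glued faces → V=17, E=45, F=30.
Check: V − E + F = 17 − 45 + 30 = 2.

45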